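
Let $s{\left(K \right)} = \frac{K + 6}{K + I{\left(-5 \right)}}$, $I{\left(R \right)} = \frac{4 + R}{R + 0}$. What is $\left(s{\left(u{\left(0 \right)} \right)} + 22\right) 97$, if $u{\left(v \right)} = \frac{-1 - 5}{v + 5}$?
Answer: $\frac{8342}{5} \approx 1668.4$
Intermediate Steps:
$u{\left(v \right)} = - \frac{6}{5 + v}$
$I{\left(R \right)} = \frac{4 + R}{R}$
$s{\left(K \right)} = \frac{6 + K}{\frac{1}{5} + K}$ ($s{\left(K \right)} = \frac{K + 6}{K + \frac{4 - 5}{-5}} = \frac{6 + K}{K - - \frac{1}{5}} = \frac{6 + K}{K + \frac{1}{5}} = \frac{6 + K}{\frac{1}{5} + K}$)
$\left(s{\left(u{\left(0 \right)} \right)} + 22\right) 97 = \left(\frac{5 \left(6 - \frac{6}{5 + 0}\right)}{1 + 5 \left(- \frac{6}{5 + 0}\right)} + 22\right) 97 = \left(\frac{5 \left(6 - \frac{6}{5}\right)}{1 + 5 \left(- \frac{6}{5}\right)} + 22\right) 97 = \left(5 \frac{1}{1 - 6} \cdot \frac{24}{5} + 22\right) 97 = \left(5 \frac{1}{-5} \cdot \frac{24}{5} + 22\right) 97 = \left(5 \left(- \frac{1}{5}\right) \frac{24}{5} + 22\right) 97 = \left(- \frac{24}{5} + 22\right) 97 = \frac{86}{5} \cdot 97 = \frac{8342}{5}$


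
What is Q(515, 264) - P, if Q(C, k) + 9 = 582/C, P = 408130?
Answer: -210191003/515 ≈ -4.0814e+5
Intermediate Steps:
Q(C, k) = -9 + 582/C
Q(515, 264) - P = (-9 + 582/515) - 1*408130 = (-9 + 582*(1/515)) - 408130 = (-9 + 582/515) - 408130 = -4053/515 - 408130 = -210191003/515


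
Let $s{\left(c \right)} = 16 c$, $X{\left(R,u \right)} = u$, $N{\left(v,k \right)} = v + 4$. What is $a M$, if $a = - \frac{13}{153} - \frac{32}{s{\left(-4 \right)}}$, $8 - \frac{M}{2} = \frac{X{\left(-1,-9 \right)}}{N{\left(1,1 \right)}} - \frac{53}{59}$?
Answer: $\frac{133604}{15045} \approx 8.8803$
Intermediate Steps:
$N{\left(v,k \right)} = 4 + v$
$M = \frac{6312}{295}$ ($M = 16 - 2 \left(- \frac{9}{4 + 1} - \frac{53}{59}\right) = 16 - 2 \left(- \frac{9}{5} - \frac{53}{59}\right) = 16 - - \frac{1592}{295} = 16 + \frac{1592}{295} = \frac{6312}{295} \approx 21.397$)
$a = \frac{127}{306}$ ($a = - \frac{13}{153} - \frac{32}{16 \left(-4\right)} = \left(-13\right) \frac{1}{153} - \frac{32}{-64} = - \frac{13}{153} - - \frac{1}{2} = - \frac{13}{153} + \frac{1}{2} = \frac{127}{306} \approx 0.41503$)
$a M = \frac{127}{306} \cdot \frac{6312}{295} = \frac{133604}{15045}$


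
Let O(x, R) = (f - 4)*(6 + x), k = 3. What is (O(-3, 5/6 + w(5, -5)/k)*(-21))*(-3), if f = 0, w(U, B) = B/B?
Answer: -756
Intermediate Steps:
w(U, B) = 1
O(x, R) = -24 - 4*x (O(x, R) = (0 - 4)*(6 + x) = -4*(6 + x) = -24 - 4*x)
(O(-3, 5/6 + w(5, -5)/k)*(-21))*(-3) = ((-24 - 4*(-3))*(-21))*(-3) = ((-24 + 12)*(-21))*(-3) = -12*(-21)*(-3) = 252*(-3) = -756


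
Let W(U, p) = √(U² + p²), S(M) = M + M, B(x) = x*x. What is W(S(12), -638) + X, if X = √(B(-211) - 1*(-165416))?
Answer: √209937 + 2*√101905 ≈ 1096.6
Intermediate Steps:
B(x) = x²
S(M) = 2*M
X = √209937 (X = √((-211)² - 1*(-165416)) = √(44521 + 165416) = √209937 ≈ 458.19)
W(S(12), -638) + X = √((2*12)² + (-638)²) + √209937 = √(24² + 407044) + √209937 = √(576 + 407044) + √209937 = √407620 + √209937 = 2*√101905 + √209937 = √209937 + 2*√101905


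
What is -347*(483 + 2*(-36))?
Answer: -142617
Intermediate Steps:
-347*(483 + 2*(-36)) = -347*(483 - 72) = -347*411 = -142617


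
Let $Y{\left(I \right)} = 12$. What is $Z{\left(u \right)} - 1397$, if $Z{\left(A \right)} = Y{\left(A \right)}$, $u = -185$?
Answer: $-1385$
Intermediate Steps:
$Z{\left(A \right)} = 12$
$Z{\left(u \right)} - 1397 = 12 - 1397 = -1385$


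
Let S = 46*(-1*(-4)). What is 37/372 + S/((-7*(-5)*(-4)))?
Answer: -15817/13020 ≈ -1.2148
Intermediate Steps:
S = 184 (S = 46*4 = 184)
37/372 + S/((-7*(-5)*(-4))) = 37/372 + 184/((-7*(-5)*(-4))) = 37*(1/372) + 184/((35*(-4))) = 37/372 + 184/(-140) = 37/372 + 184*(-1/140) = 37/372 - 46/35 = -15817/13020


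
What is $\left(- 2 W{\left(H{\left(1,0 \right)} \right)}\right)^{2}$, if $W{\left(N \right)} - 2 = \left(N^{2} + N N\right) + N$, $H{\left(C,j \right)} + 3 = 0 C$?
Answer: $1156$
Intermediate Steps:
$H{\left(C,j \right)} = -3$ ($H{\left(C,j \right)} = -3 + 0 C = -3 + 0 = -3$)
$W{\left(N \right)} = 2 + N + 2 N^{2}$ ($W{\left(N \right)} = 2 + \left(\left(N^{2} + N N\right) + N\right) = 2 + \left(\left(N^{2} + N^{2}\right) + N\right) = 2 + \left(2 N^{2} + N\right) = 2 + \left(N + 2 N^{2}\right) = 2 + N + 2 N^{2}$)
$\left(- 2 W{\left(H{\left(1,0 \right)} \right)}\right)^{2} = \left(- 2 \left(2 - 3 + 2 \left(-3\right)^{2}\right)\right)^{2} = \left(- 2 \left(2 - 3 + 2 \cdot 9\right)\right)^{2} = \left(- 2 \left(2 - 3 + 18\right)\right)^{2} = \left(\left(-2\right) 17\right)^{2} = \left(-34\right)^{2} = 1156$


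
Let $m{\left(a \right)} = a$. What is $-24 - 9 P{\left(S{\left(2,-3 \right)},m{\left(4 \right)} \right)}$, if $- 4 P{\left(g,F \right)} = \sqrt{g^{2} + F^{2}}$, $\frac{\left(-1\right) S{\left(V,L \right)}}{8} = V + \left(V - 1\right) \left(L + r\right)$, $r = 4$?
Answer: $-24 + 9 \sqrt{37} \approx 30.745$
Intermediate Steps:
$S{\left(V,L \right)} = - 8 V - 8 \left(-1 + V\right) \left(4 + L\right)$ ($S{\left(V,L \right)} = - 8 \left(V + \left(V - 1\right) \left(L + 4\right)\right) = - 8 \left(V + \left(-1 + V\right) \left(4 + L\right)\right) = - 8 V - 8 \left(-1 + V\right) \left(4 + L\right)$)
$P{\left(g,F \right)} = - \frac{\sqrt{F^{2} + g^{2}}}{4}$ ($P{\left(g,F \right)} = - \frac{\sqrt{g^{2} + F^{2}}}{4} = - \frac{\sqrt{F^{2} + g^{2}}}{4}$)
$-24 - 9 P{\left(S{\left(2,-3 \right)},m{\left(4 \right)} \right)} = -24 - 9 \left(- \frac{\sqrt{4^{2} + \left(32 - 80 + 8 \left(-3\right) - \left(-24\right) 2\right)^{2}}}{4}\right) = -24 - 9 \left(- \frac{\sqrt{16 + \left(32 - 80 - 24 + 48\right)^{2}}}{4}\right) = -24 - 9 \left(- \frac{\sqrt{16 + \left(-24\right)^{2}}}{4}\right) = -24 - 9 \left(- \frac{\sqrt{16 + 576}}{4}\right) = -24 - 9 \left(- \frac{\sqrt{592}}{4}\right) = -24 - 9 \left(- \frac{4 \sqrt{37}}{4}\right) = -24 - 9 \left(- \sqrt{37}\right) = -24 + 9 \sqrt{37}$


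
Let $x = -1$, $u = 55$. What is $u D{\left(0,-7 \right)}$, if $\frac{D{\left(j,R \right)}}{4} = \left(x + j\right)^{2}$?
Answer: $220$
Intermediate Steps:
$D{\left(j,R \right)} = 4 \left(-1 + j\right)^{2}$
$u D{\left(0,-7 \right)} = 55 \cdot 4 \left(-1 + 0\right)^{2} = 55 \cdot 4 \left(-1\right)^{2} = 55 \cdot 4 \cdot 1 = 55 \cdot 4 = 220$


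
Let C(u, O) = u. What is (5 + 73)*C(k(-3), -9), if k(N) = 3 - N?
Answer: 468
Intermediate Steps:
(5 + 73)*C(k(-3), -9) = (5 + 73)*(3 - 1*(-3)) = 78*(3 + 3) = 78*6 = 468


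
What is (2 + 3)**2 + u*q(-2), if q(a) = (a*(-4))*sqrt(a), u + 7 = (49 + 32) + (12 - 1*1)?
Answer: 25 + 680*I*sqrt(2) ≈ 25.0 + 961.67*I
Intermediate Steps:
u = 85 (u = -7 + ((49 + 32) + (12 - 1*1)) = -7 + (81 + (12 - 1)) = -7 + (81 + 11) = -7 + 92 = 85)
q(a) = -4*a**(3/2) (q(a) = (-4*a)*sqrt(a) = -4*a**(3/2))
(2 + 3)**2 + u*q(-2) = (2 + 3)**2 + 85*(-(-8)*I*sqrt(2)) = 5**2 + 85*(-(-8)*I*sqrt(2)) = 25 + 85*(8*I*sqrt(2)) = 25 + 680*I*sqrt(2)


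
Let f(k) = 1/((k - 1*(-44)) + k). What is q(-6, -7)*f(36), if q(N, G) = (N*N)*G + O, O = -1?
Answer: -253/116 ≈ -2.1810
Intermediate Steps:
q(N, G) = -1 + G*N² (q(N, G) = (N*N)*G - 1 = N²*G - 1 = G*N² - 1 = -1 + G*N²)
f(k) = 1/(44 + 2*k) (f(k) = 1/((k + 44) + k) = 1/((44 + k) + k) = 1/(44 + 2*k))
q(-6, -7)*f(36) = (-1 - 7*(-6)²)*(1/(2*(22 + 36))) = (-1 - 7*36)*((½)/58) = (-1 - 252)*((½)*(1/58)) = -253*1/116 = -253/116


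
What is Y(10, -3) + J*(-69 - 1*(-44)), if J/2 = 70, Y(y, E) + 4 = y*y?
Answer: -3404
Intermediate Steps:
Y(y, E) = -4 + y² (Y(y, E) = -4 + y*y = -4 + y²)
J = 140 (J = 2*70 = 140)
Y(10, -3) + J*(-69 - 1*(-44)) = (-4 + 10²) + 140*(-69 - 1*(-44)) = (-4 + 100) + 140*(-69 + 44) = 96 + 140*(-25) = 96 - 3500 = -3404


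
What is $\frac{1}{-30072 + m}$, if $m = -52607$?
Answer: $- \frac{1}{82679} \approx -1.2095 \cdot 10^{-5}$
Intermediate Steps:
$\frac{1}{-30072 + m} = \frac{1}{-30072 - 52607} = \frac{1}{-82679} = - \frac{1}{82679}$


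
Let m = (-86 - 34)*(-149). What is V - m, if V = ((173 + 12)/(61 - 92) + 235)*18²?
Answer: 1746120/31 ≈ 56326.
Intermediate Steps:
m = 17880 (m = -120*(-149) = 17880)
V = 2300400/31 (V = (185/(-31) + 235)*324 = (185*(-1/31) + 235)*324 = (-185/31 + 235)*324 = (7100/31)*324 = 2300400/31 ≈ 74207.)
V - m = 2300400/31 - 1*17880 = 2300400/31 - 17880 = 1746120/31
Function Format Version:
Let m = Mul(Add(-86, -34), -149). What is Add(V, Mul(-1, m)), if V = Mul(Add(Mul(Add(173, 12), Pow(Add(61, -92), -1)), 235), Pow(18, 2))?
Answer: Rational(1746120, 31) ≈ 56326.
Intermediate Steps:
m = 17880 (m = Mul(-120, -149) = 17880)
V = Rational(2300400, 31) (V = Mul(Add(Mul(185, Pow(-31, -1)), 235), 324) = Mul(Add(Mul(185, Rational(-1, 31)), 235), 324) = Mul(Add(Rational(-185, 31), 235), 324) = Mul(Rational(7100, 31), 324) = Rational(2300400, 31) ≈ 74207.)
Add(V, Mul(-1, m)) = Add(Rational(2300400, 31), Mul(-1, 17880)) = Add(Rational(2300400, 31), -17880) = Rational(1746120, 31)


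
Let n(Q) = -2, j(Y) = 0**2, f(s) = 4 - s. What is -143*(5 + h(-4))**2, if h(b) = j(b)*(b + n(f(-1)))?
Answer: -3575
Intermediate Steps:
j(Y) = 0
h(b) = 0 (h(b) = 0*(b - 2) = 0*(-2 + b) = 0)
-143*(5 + h(-4))**2 = -143*(5 + 0)**2 = -143*5**2 = -143*25 = -3575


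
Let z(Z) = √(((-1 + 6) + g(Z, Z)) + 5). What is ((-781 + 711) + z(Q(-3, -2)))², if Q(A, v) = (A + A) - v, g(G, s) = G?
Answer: (70 - √6)² ≈ 4563.1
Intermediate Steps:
Q(A, v) = -v + 2*A (Q(A, v) = 2*A - v = -v + 2*A)
z(Z) = √(10 + Z) (z(Z) = √(((-1 + 6) + Z) + 5) = √((5 + Z) + 5) = √(10 + Z))
((-781 + 711) + z(Q(-3, -2)))² = ((-781 + 711) + √(10 + (-1*(-2) + 2*(-3))))² = (-70 + √(10 + (2 - 6)))² = (-70 + √(10 - 4))² = (-70 + √6)²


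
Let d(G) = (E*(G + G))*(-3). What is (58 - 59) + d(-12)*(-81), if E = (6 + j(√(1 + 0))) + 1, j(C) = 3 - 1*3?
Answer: -40825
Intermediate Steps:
j(C) = 0 (j(C) = 3 - 3 = 0)
E = 7 (E = (6 + 0) + 1 = 6 + 1 = 7)
d(G) = -42*G (d(G) = (7*(G + G))*(-3) = (7*(2*G))*(-3) = (14*G)*(-3) = -42*G)
(58 - 59) + d(-12)*(-81) = (58 - 59) - 42*(-12)*(-81) = -1 + 504*(-81) = -1 - 40824 = -40825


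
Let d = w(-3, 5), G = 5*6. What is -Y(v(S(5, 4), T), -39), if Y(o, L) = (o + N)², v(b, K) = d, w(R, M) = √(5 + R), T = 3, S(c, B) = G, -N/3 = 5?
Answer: -227 + 30*√2 ≈ -184.57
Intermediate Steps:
N = -15 (N = -3*5 = -15)
G = 30
S(c, B) = 30
d = √2 (d = √(5 - 3) = √2 ≈ 1.4142)
v(b, K) = √2
Y(o, L) = (-15 + o)² (Y(o, L) = (o - 15)² = (-15 + o)²)
-Y(v(S(5, 4), T), -39) = -(-15 + √2)²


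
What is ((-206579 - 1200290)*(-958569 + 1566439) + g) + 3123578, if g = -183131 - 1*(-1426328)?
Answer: -855189092255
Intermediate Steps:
g = 1243197 (g = -183131 + 1426328 = 1243197)
((-206579 - 1200290)*(-958569 + 1566439) + g) + 3123578 = ((-206579 - 1200290)*(-958569 + 1566439) + 1243197) + 3123578 = (-1406869*607870 + 1243197) + 3123578 = (-855193459030 + 1243197) + 3123578 = -855192215833 + 3123578 = -855189092255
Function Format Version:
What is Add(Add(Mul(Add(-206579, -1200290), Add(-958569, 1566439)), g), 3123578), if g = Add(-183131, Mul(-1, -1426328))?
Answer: -855189092255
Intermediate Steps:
g = 1243197 (g = Add(-183131, 1426328) = 1243197)
Add(Add(Mul(Add(-206579, -1200290), Add(-958569, 1566439)), g), 3123578) = Add(Add(Mul(Add(-206579, -1200290), Add(-958569, 1566439)), 1243197), 3123578) = Add(Add(Mul(-1406869, 607870), 1243197), 3123578) = Add(Add(-855193459030, 1243197), 3123578) = Add(-855192215833, 3123578) = -855189092255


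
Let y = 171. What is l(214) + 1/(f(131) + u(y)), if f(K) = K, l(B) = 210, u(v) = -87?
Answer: 9241/44 ≈ 210.02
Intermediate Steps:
l(214) + 1/(f(131) + u(y)) = 210 + 1/(131 - 87) = 210 + 1/44 = 9241/44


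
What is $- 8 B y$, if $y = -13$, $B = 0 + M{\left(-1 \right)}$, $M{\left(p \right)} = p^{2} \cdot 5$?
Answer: $520$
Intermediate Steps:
$M{\left(p \right)} = 5 p^{2}$
$B = 5$ ($B = 0 + 5 \left(-1\right)^{2} = 0 + 5 \cdot 1 = 0 + 5 = 5$)
$- 8 B y = \left(-8\right) 5 \left(-13\right) = \left(-40\right) \left(-13\right) = 520$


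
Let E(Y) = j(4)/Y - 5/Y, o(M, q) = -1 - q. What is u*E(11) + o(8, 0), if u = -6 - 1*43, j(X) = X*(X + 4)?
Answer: -1334/11 ≈ -121.27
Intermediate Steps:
j(X) = X*(4 + X)
u = -49 (u = -6 - 43 = -49)
E(Y) = 27/Y (E(Y) = (4*(4 + 4))/Y - 5/Y = (4*8)/Y - 5/Y = 32/Y - 5/Y = 27/Y)
u*E(11) + o(8, 0) = -1323/11 + (-1 - 1*0) = -1323/11 + (-1 + 0) = -49*27/11 - 1 = -1323/11 - 1 = -1334/11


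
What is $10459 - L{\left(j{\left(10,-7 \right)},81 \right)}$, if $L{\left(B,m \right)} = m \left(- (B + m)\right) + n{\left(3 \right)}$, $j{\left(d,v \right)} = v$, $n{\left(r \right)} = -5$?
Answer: $16458$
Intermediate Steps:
$L{\left(B,m \right)} = -5 + m \left(- B - m\right)$ ($L{\left(B,m \right)} = m \left(- (B + m)\right) - 5 = m \left(- B - m\right) - 5 = -5 + m \left(- B - m\right)$)
$10459 - L{\left(j{\left(10,-7 \right)},81 \right)} = 10459 - \left(-5 - 81^{2} - \left(-7\right) 81\right) = 10459 - \left(-5 - 6561 + 567\right) = 10459 - -5999 = 10459 + 5999 = 16458$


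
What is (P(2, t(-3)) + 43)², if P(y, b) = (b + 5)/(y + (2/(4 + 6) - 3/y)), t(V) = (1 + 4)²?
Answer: 361201/49 ≈ 7371.4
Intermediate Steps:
t(V) = 25 (t(V) = 5² = 25)
P(y, b) = (5 + b)/(⅕ + y - 3/y) (P(y, b) = (5 + b)/(y + (2/10 - 3/y)) = (5 + b)/(y + (2*(⅒) - 3/y)) = (5 + b)/(y + (⅕ - 3/y)) = (5 + b)/(⅕ + y - 3/y))
(P(2, t(-3)) + 43)² = (5*2*(5 + 25)/(-15 + 2 + 5*2²) + 43)² = (5*2*30/(-15 + 2 + 5*4) + 43)² = (5*2*30/(-15 + 2 + 20) + 43)² = (5*2*30/7 + 43)² = (5*2*(⅐)*30 + 43)² = (300/7 + 43)² = (601/7)² = 361201/49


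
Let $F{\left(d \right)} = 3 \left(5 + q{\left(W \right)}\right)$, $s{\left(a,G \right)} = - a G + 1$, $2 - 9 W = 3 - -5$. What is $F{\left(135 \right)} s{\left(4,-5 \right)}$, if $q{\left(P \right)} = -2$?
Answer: $189$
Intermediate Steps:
$W = - \frac{2}{3}$ ($W = \frac{2}{9} - \frac{3 - -5}{9} = \frac{2}{9} - \frac{3 + 5}{9} = \frac{2}{9} - \frac{8}{9} = - \frac{2}{3} \approx -0.66667$)
$s{\left(a,G \right)} = 1 - G a$ ($s{\left(a,G \right)} = - G a + 1 = 1 - G a$)
$F{\left(d \right)} = 9$ ($F{\left(d \right)} = 3 \left(5 - 2\right) = 3 \cdot 3 = 9$)
$F{\left(135 \right)} s{\left(4,-5 \right)} = 9 \left(1 - \left(-5\right) 4\right) = 9 \left(1 + 20\right) = 9 \cdot 21 = 189$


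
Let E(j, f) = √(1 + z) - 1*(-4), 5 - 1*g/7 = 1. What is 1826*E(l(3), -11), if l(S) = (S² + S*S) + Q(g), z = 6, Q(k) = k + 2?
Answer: 7304 + 1826*√7 ≈ 12135.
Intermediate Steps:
g = 28 (g = 35 - 7*1 = 35 - 7 = 28)
Q(k) = 2 + k
l(S) = 30 + 2*S² (l(S) = (S² + S*S) + (2 + 28) = (S² + S²) + 30 = 2*S² + 30 = 30 + 2*S²)
E(j, f) = 4 + √7 (E(j, f) = √(1 + 6) - 1*(-4) = √7 + 4 = 4 + √7)
1826*E(l(3), -11) = 1826*(4 + √7) = 7304 + 1826*√7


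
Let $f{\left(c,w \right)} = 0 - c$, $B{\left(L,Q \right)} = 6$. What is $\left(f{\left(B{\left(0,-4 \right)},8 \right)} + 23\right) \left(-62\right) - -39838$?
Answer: $38784$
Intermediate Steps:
$f{\left(c,w \right)} = - c$
$\left(f{\left(B{\left(0,-4 \right)},8 \right)} + 23\right) \left(-62\right) - -39838 = \left(\left(-1\right) 6 + 23\right) \left(-62\right) - -39838 = \left(-6 + 23\right) \left(-62\right) + 39838 = 17 \left(-62\right) + 39838 = -1054 + 39838 = 38784$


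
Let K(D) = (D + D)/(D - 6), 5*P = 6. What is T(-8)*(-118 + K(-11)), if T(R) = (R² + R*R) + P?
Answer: -75392/5 ≈ -15078.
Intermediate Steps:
P = 6/5 (P = (⅕)*6 = 6/5 ≈ 1.2000)
T(R) = 6/5 + 2*R² (T(R) = (R² + R*R) + 6/5 = (R² + R²) + 6/5 = 2*R² + 6/5 = 6/5 + 2*R²)
K(D) = 2*D/(-6 + D) (K(D) = (2*D)/(-6 + D) = 2*D/(-6 + D))
T(-8)*(-118 + K(-11)) = (6/5 + 2*(-8)²)*(-118 + 2*(-11)/(-6 - 11)) = (6/5 + 2*64)*(-118 + 2*(-11)/(-17)) = (6/5 + 128)*(-118 + 2*(-11)*(-1/17)) = 646*(-118 + 22/17)/5 = (646/5)*(-1984/17) = -75392/5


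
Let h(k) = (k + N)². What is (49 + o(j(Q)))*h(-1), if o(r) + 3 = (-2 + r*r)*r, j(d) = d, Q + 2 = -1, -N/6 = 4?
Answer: 15625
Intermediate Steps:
N = -24 (N = -6*4 = -24)
Q = -3 (Q = -2 - 1 = -3)
h(k) = (-24 + k)² (h(k) = (k - 24)² = (-24 + k)²)
o(r) = -3 + r*(-2 + r²) (o(r) = -3 + (-2 + r*r)*r = -3 + (-2 + r²)*r = -3 + r*(-2 + r²))
(49 + o(j(Q)))*h(-1) = (49 + (-3 + (-3)³ - 2*(-3)))*(-24 - 1)² = (49 + (-3 - 27 + 6))*(-25)² = (49 - 24)*625 = 25*625 = 15625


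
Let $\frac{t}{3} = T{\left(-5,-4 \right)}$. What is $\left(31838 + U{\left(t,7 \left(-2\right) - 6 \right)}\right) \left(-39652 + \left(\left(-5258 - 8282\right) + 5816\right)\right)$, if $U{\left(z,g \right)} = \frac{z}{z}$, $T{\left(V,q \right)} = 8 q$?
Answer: $-1508404464$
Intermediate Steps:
$t = -96$ ($t = 3 \cdot 8 \left(-4\right) = 3 \left(-32\right) = -96$)
$U{\left(z,g \right)} = 1$
$\left(31838 + U{\left(t,7 \left(-2\right) - 6 \right)}\right) \left(-39652 + \left(\left(-5258 - 8282\right) + 5816\right)\right) = \left(31838 + 1\right) \left(-39652 + \left(\left(-5258 - 8282\right) + 5816\right)\right) = 31839 \left(-39652 + \left(-13540 + 5816\right)\right) = 31839 \left(-39652 - 7724\right) = 31839 \left(-47376\right) = -1508404464$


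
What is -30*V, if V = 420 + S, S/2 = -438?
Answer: 13680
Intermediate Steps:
S = -876 (S = 2*(-438) = -876)
V = -456 (V = 420 - 876 = -456)
-30*V = -30*(-456) = 13680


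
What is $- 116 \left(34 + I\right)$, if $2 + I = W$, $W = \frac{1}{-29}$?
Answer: $-3708$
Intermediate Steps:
$W = - \frac{1}{29} \approx -0.034483$
$I = - \frac{59}{29}$ ($I = -2 - \frac{1}{29} = - \frac{59}{29} \approx -2.0345$)
$- 116 \left(34 + I\right) = - 116 \left(34 - \frac{59}{29}\right) = \left(-116\right) \frac{927}{29} = -3708$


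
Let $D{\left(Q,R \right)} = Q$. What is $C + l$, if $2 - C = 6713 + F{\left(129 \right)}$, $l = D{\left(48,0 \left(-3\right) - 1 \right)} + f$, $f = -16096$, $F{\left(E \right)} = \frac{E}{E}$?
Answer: $-22760$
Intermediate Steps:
$F{\left(E \right)} = 1$
$l = -16048$ ($l = 48 - 16096 = -16048$)
$C = -6712$ ($C = 2 - \left(6713 + 1\right) = 2 - 6714 = -6712$)
$C + l = -6712 - 16048 = -22760$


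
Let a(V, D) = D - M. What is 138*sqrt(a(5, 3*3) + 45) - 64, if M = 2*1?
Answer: -64 + 276*sqrt(13) ≈ 931.13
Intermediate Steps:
M = 2
a(V, D) = -2 + D (a(V, D) = D - 1*2 = D - 2 = -2 + D)
138*sqrt(a(5, 3*3) + 45) - 64 = 138*sqrt((-2 + 3*3) + 45) - 64 = 138*sqrt((-2 + 9) + 45) - 64 = 138*sqrt(7 + 45) - 64 = 138*sqrt(52) - 64 = 138*(2*sqrt(13)) - 64 = 276*sqrt(13) - 64 = -64 + 276*sqrt(13)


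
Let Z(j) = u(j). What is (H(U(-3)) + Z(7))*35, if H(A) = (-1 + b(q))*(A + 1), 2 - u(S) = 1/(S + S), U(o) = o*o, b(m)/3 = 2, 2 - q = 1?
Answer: 3635/2 ≈ 1817.5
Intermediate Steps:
q = 1 (q = 2 - 1*1 = 2 - 1 = 1)
b(m) = 6 (b(m) = 3*2 = 6)
U(o) = o**2
u(S) = 2 - 1/(2*S) (u(S) = 2 - 1/(S + S) = 2 - 1/(2*S))
H(A) = 5 + 5*A (H(A) = (-1 + 6)*(A + 1) = 5*(1 + A) = 5 + 5*A)
Z(j) = 2 - 1/(2*j)
(H(U(-3)) + Z(7))*35 = ((5 + 5*(-3)**2) + (2 - 1/2/7))*35 = ((5 + 5*9) + (2 - 1/2*1/7))*35 = ((5 + 45) + (2 - 1/14))*35 = (50 + 27/14)*35 = (727/14)*35 = 3635/2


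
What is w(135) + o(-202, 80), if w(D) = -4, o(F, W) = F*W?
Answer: -16164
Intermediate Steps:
w(135) + o(-202, 80) = -4 - 202*80 = -4 - 16160 = -16164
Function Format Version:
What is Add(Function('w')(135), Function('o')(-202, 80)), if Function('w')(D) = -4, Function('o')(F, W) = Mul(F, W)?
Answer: -16164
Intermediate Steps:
Add(Function('w')(135), Function('o')(-202, 80)) = Add(-4, Mul(-202, 80)) = Add(-4, -16160) = -16164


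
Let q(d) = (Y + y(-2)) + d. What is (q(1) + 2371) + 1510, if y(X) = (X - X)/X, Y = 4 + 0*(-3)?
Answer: 3886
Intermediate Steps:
Y = 4 (Y = 4 + 0 = 4)
y(X) = 0 (y(X) = 0/X = 0)
q(d) = 4 + d (q(d) = (4 + 0) + d = 4 + d)
(q(1) + 2371) + 1510 = ((4 + 1) + 2371) + 1510 = (5 + 2371) + 1510 = 2376 + 1510 = 3886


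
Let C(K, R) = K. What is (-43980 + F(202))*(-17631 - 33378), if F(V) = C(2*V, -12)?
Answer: 2222768184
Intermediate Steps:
F(V) = 2*V
(-43980 + F(202))*(-17631 - 33378) = (-43980 + 2*202)*(-17631 - 33378) = (-43980 + 404)*(-51009) = -43576*(-51009) = 2222768184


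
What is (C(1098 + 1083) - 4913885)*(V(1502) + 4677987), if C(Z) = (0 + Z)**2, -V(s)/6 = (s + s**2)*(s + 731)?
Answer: 4751647753994724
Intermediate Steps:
V(s) = -6*(731 + s)*(s + s**2) (V(s) = -6*(s + s**2)*(s + 731) = -6*(s + s**2)*(731 + s) = -6*(731 + s)*(s + s**2))
C(Z) = Z**2
(C(1098 + 1083) - 4913885)*(V(1502) + 4677987) = ((1098 + 1083)**2 - 4913885)*(-6*1502*(731 + 1502**2 + 732*1502) + 4677987) = (2181**2 - 4913885)*(-6*1502*(731 + 2256004 + 1099464) + 4677987) = (4756761 - 4913885)*(-6*1502*3356199 + 4677987) = -157124*(-30246065388 + 4677987) = -157124*(-30241387401) = 4751647753994724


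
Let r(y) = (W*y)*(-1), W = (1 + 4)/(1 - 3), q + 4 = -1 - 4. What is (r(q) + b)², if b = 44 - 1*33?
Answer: 529/4 ≈ 132.25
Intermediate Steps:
q = -9 (q = -4 + (-1 - 4) = -4 - 5 = -9)
W = -5/2 (W = 5/(-2) = 5*(-½) = -5/2 ≈ -2.5000)
b = 11 (b = 44 - 33 = 11)
r(y) = 5*y/2 (r(y) = -5*y/2*(-1) = 5*y/2)
(r(q) + b)² = ((5/2)*(-9) + 11)² = (-45/2 + 11)² = (-23/2)² = 529/4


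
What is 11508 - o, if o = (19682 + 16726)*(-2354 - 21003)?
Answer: 850393164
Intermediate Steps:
o = -850381656 (o = 36408*(-23357) = -850381656)
11508 - o = 11508 - 1*(-850381656) = 11508 + 850381656 = 850393164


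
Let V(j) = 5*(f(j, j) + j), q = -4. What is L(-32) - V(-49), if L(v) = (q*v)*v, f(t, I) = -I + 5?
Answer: -4121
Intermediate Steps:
f(t, I) = 5 - I
V(j) = 25 (V(j) = 5*((5 - j) + j) = 5*5 = 25)
L(v) = -4*v**2 (L(v) = (-4*v)*v = -4*v**2)
L(-32) - V(-49) = -4*(-32)**2 - 1*25 = -4*1024 - 25 = -4096 - 25 = -4121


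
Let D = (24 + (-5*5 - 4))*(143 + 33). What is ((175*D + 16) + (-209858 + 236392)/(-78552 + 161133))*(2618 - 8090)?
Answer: 23194214134080/27527 ≈ 8.4260e+8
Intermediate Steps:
D = -880 (D = (24 + (-25 - 4))*176 = (24 - 29)*176 = -5*176 = -880)
((175*D + 16) + (-209858 + 236392)/(-78552 + 161133))*(2618 - 8090) = ((175*(-880) + 16) + (-209858 + 236392)/(-78552 + 161133))*(2618 - 8090) = ((-154000 + 16) + 26534/82581)*(-5472) = (-153984 + 26534*(1/82581))*(-5472) = (-153984 + 26534/82581)*(-5472) = -12716126170/82581*(-5472) = 23194214134080/27527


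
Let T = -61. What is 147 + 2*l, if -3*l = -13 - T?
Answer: 115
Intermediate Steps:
l = -16 (l = -(-13 - 1*(-61))/3 = -(-13 + 61)/3 = -1/3*48 = -16)
147 + 2*l = 147 + 2*(-16) = 147 - 32 = 115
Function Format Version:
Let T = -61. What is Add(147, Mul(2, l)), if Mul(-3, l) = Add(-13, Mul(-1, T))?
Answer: 115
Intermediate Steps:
l = -16 (l = Mul(Rational(-1, 3), Add(-13, Mul(-1, -61))) = Mul(Rational(-1, 3), Add(-13, 61)) = Mul(Rational(-1, 3), 48) = -16)
Add(147, Mul(2, l)) = Add(147, Mul(2, -16)) = Add(147, -32) = 115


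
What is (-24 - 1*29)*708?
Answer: -37524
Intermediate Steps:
(-24 - 1*29)*708 = (-24 - 29)*708 = -53*708 = -37524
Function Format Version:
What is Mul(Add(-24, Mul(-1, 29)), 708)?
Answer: -37524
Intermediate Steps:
Mul(Add(-24, Mul(-1, 29)), 708) = Mul(Add(-24, -29), 708) = Mul(-53, 708) = -37524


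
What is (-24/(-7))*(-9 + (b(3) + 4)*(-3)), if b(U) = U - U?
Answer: -72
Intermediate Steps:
b(U) = 0
(-24/(-7))*(-9 + (b(3) + 4)*(-3)) = (-24/(-7))*(-9 + (0 + 4)*(-3)) = (-24*(-⅐))*(-9 + 4*(-3)) = 24*(-9 - 12)/7 = (24/7)*(-21) = -72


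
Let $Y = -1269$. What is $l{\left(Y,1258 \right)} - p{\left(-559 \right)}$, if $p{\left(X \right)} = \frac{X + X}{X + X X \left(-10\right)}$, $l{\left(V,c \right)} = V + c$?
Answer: $- \frac{61503}{5591} \approx -11.0$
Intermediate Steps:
$p{\left(X \right)} = \frac{2 X}{X - 10 X^{2}}$ ($p{\left(X \right)} = \frac{2 X}{X + X^{2} \left(-10\right)} = \frac{2 X}{X - 10 X^{2}}$)
$l{\left(Y,1258 \right)} - p{\left(-559 \right)} = \left(-1269 + 1258\right) - - \frac{2}{-1 + 10 \left(-559\right)} = -11 - - \frac{2}{-1 - 5590} = -11 - - \frac{2}{-5591} = -11 - \left(-2\right) \left(- \frac{1}{5591}\right) = -11 - \frac{2}{5591} = - \frac{61503}{5591}$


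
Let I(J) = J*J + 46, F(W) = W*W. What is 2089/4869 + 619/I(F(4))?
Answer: 3644789/1470438 ≈ 2.4787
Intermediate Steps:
F(W) = W**2
I(J) = 46 + J**2 (I(J) = J**2 + 46 = 46 + J**2)
2089/4869 + 619/I(F(4)) = 2089/4869 + 619/(46 + (4**2)**2) = 2089*(1/4869) + 619/(46 + 16**2) = 2089/4869 + 619/(46 + 256) = 2089/4869 + 619/302 = 3644789/1470438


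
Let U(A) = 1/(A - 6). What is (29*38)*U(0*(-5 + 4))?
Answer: -551/3 ≈ -183.67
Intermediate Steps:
U(A) = 1/(-6 + A)
(29*38)*U(0*(-5 + 4)) = (29*38)/(-6 + 0*(-5 + 4)) = 1102/(-6 + 0*(-1)) = 1102/(-6 + 0) = 1102/(-6) = 1102*(-⅙) = -551/3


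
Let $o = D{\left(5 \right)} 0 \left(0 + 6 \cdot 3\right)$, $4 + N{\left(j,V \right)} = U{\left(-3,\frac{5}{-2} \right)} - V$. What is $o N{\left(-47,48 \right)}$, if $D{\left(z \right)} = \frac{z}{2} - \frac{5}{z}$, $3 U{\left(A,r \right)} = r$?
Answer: $0$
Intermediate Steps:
$U{\left(A,r \right)} = \frac{r}{3}$
$D{\left(z \right)} = \frac{z}{2} - \frac{5}{z}$ ($D{\left(z \right)} = z \frac{1}{2} - \frac{5}{z} = \frac{z}{2} - \frac{5}{z}$)
$N{\left(j,V \right)} = - \frac{29}{6} - V$ ($N{\left(j,V \right)} = -4 - \left(V - \frac{5}{3 \left(-2\right)}\right) = -4 - \left(V - \frac{5}{3} \left(- \frac{1}{2}\right)\right) = -4 - \left(\frac{5}{6} + V\right) = - \frac{29}{6} - V$)
$o = 0$ ($o = \left(\frac{1}{2} \cdot 5 - \frac{5}{5}\right) 0 \left(0 + 6 \cdot 3\right) = \left(\frac{5}{2} - 1\right) 0 \left(0 + 18\right) = \left(\frac{5}{2} - 1\right) 0 \cdot 18 = \frac{3}{2} \cdot 0 \cdot 18 = 0 \cdot 18 = 0$)
$o N{\left(-47,48 \right)} = 0 \left(- \frac{29}{6} - 48\right) = 0 \left(- \frac{317}{6}\right) = 0$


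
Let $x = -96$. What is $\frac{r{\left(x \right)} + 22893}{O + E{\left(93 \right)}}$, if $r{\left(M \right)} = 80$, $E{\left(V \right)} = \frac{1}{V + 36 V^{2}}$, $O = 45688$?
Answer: $\frac{7155101661}{14229847417} \approx 0.50282$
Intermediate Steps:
$\frac{r{\left(x \right)} + 22893}{O + E{\left(93 \right)}} = \frac{80 + 22893}{45688 + \frac{1}{93 \left(1 + 36 \cdot 93\right)}} = \frac{22973}{45688 + \frac{1}{93 \left(1 + 3348\right)}} = \frac{22973}{45688 + \frac{1}{93 \cdot 3349}} = \frac{22973}{45688 + \frac{1}{93} \cdot \frac{1}{3349}} = \frac{22973}{45688 + \frac{1}{311457}} = \frac{22973}{\frac{14229847417}{311457}} = 22973 \cdot \frac{311457}{14229847417} = \frac{7155101661}{14229847417}$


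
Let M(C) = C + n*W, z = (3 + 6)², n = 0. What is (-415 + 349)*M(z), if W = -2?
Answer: -5346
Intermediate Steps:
z = 81 (z = 9² = 81)
M(C) = C (M(C) = C + 0*(-2) = C + 0 = C)
(-415 + 349)*M(z) = (-415 + 349)*81 = -66*81 = -5346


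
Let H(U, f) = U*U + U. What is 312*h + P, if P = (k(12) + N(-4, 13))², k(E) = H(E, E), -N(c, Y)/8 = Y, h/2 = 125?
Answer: 80704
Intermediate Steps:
h = 250 (h = 2*125 = 250)
N(c, Y) = -8*Y
H(U, f) = U + U² (H(U, f) = U² + U = U + U²)
k(E) = E*(1 + E)
P = 2704 (P = (12*(1 + 12) - 8*13)² = (12*13 - 104)² = (156 - 104)² = 52² = 2704)
312*h + P = 312*250 + 2704 = 78000 + 2704 = 80704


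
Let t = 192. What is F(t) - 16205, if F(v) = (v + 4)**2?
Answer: 22211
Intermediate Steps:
F(v) = (4 + v)**2
F(t) - 16205 = (4 + 192)**2 - 16205 = 196**2 - 16205 = 38416 - 16205 = 22211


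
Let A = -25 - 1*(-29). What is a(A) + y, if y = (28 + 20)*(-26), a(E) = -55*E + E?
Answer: -1464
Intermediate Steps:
A = 4 (A = -25 + 29 = 4)
a(E) = -54*E
y = -1248 (y = 48*(-26) = -1248)
a(A) + y = -54*4 - 1248 = -216 - 1248 = -1464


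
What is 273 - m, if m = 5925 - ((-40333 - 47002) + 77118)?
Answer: -15869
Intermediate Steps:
m = 16142 (m = 5925 - (-87335 + 77118) = 5925 - 1*(-10217) = 5925 + 10217 = 16142)
273 - m = 273 - 1*16142 = 273 - 16142 = -15869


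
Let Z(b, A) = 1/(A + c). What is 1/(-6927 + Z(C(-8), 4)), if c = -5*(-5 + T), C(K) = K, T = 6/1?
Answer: -1/6928 ≈ -0.00014434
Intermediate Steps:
T = 6 (T = 6*1 = 6)
c = -5 (c = -5*(-5 + 6) = -5*1 = -5)
Z(b, A) = 1/(-5 + A) (Z(b, A) = 1/(A - 5) = 1/(-5 + A))
1/(-6927 + Z(C(-8), 4)) = 1/(-6927 + 1/(-5 + 4)) = 1/(-6927 + 1/(-1)) = 1/(-6927 - 1) = 1/(-6928) = -1/6928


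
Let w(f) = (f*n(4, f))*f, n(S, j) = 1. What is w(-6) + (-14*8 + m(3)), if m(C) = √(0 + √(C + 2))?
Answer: -76 + 5^(¼) ≈ -74.505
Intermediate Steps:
m(C) = (2 + C)^(¼) (m(C) = √(0 + √(2 + C)) = √(√(2 + C)) = (2 + C)^(¼))
w(f) = f² (w(f) = (f*1)*f = f*f = f²)
w(-6) + (-14*8 + m(3)) = (-6)² + (-14*8 + (2 + 3)^(¼)) = 36 + (-112 + 5^(¼)) = -76 + 5^(¼)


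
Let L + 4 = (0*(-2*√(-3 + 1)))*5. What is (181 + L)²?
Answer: 31329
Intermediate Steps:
L = -4 (L = -4 + (0*(-2*√(-3 + 1)))*5 = -4 + (0*(-2*I*√2))*5 = -4 + 0*5 = -4 + 0 = -4)
(181 + L)² = (181 - 4)² = 177² = 31329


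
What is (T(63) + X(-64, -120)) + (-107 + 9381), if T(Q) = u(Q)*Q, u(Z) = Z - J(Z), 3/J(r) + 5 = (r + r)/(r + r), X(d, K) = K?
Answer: 52681/4 ≈ 13170.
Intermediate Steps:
J(r) = -¾ (J(r) = 3/(-5 + (r + r)/(r + r)) = 3/(-5 + (2*r)/((2*r))) = 3/(-5 + (2*r)*(1/(2*r))) = 3/(-5 + 1) = 3/(-4) = 3*(-¼) = -¾)
u(Z) = ¾ + Z (u(Z) = Z - 1*(-¾) = Z + ¾ = ¾ + Z)
T(Q) = Q*(¾ + Q) (T(Q) = (¾ + Q)*Q = Q*(¾ + Q))
(T(63) + X(-64, -120)) + (-107 + 9381) = ((¼)*63*(3 + 4*63) - 120) + (-107 + 9381) = ((¼)*63*(3 + 252) - 120) + 9274 = ((¼)*63*255 - 120) + 9274 = (16065/4 - 120) + 9274 = 15585/4 + 9274 = 52681/4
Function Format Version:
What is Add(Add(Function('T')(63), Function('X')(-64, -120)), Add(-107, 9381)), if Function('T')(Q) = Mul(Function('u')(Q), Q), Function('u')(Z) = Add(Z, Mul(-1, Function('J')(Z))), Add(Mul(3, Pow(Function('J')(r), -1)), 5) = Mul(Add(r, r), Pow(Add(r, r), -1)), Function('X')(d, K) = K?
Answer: Rational(52681, 4) ≈ 13170.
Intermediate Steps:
Function('J')(r) = Rational(-3, 4) (Function('J')(r) = Mul(3, Pow(Add(-5, Mul(Add(r, r), Pow(Add(r, r), -1))), -1)) = Mul(3, Pow(Add(-5, Mul(Mul(2, r), Pow(Mul(2, r), -1))), -1)) = Mul(3, Pow(Add(-5, Mul(Mul(2, r), Mul(Rational(1, 2), Pow(r, -1)))), -1)) = Mul(3, Pow(Add(-5, 1), -1)) = Mul(3, Pow(-4, -1)) = Mul(3, Rational(-1, 4)) = Rational(-3, 4))
Function('u')(Z) = Add(Rational(3, 4), Z) (Function('u')(Z) = Add(Z, Mul(-1, Rational(-3, 4))) = Add(Z, Rational(3, 4)) = Add(Rational(3, 4), Z))
Function('T')(Q) = Mul(Q, Add(Rational(3, 4), Q)) (Function('T')(Q) = Mul(Add(Rational(3, 4), Q), Q) = Mul(Q, Add(Rational(3, 4), Q)))
Add(Add(Function('T')(63), Function('X')(-64, -120)), Add(-107, 9381)) = Add(Add(Mul(Rational(1, 4), 63, Add(3, Mul(4, 63))), -120), Add(-107, 9381)) = Add(Add(Mul(Rational(1, 4), 63, Add(3, 252)), -120), 9274) = Add(Add(Mul(Rational(1, 4), 63, 255), -120), 9274) = Add(Add(Rational(16065, 4), -120), 9274) = Add(Rational(15585, 4), 9274) = Rational(52681, 4)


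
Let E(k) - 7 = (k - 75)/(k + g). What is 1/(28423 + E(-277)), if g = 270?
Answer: 7/199362 ≈ 3.5112e-5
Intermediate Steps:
E(k) = 7 + (-75 + k)/(270 + k) (E(k) = 7 + (k - 75)/(k + 270) = 7 + (-75 + k)/(270 + k))
1/(28423 + E(-277)) = 1/(28423 + (1815 + 8*(-277))/(270 - 277)) = 1/(28423 + (1815 - 2216)/(-7)) = 1/(28423 - 1/7*(-401)) = 1/(28423 + 401/7) = 1/(199362/7) = 7/199362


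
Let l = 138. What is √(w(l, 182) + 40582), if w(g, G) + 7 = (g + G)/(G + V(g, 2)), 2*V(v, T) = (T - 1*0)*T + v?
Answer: √2597246135/253 ≈ 201.44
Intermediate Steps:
V(v, T) = v/2 + T²/2 (V(v, T) = ((T - 1*0)*T + v)/2 = ((T + 0)*T + v)/2 = (T*T + v)/2 = (T² + v)/2 = (v + T²)/2 = v/2 + T²/2)
w(g, G) = -7 + (G + g)/(2 + G + g/2) (w(g, G) = -7 + (g + G)/(G + (g/2 + (½)*2²)) = -7 + (G + g)/(G + (g/2 + (½)*4)) = -7 + (G + g)/(G + (g/2 + 2)) = -7 + (G + g)/(G + (2 + g/2)) = -7 + (G + g)/(2 + G + g/2))
√(w(l, 182) + 40582) = √((-28 - 12*182 - 5*138)/(4 + 138 + 2*182) + 40582) = √((-28 - 2184 - 690)/(4 + 138 + 364) + 40582) = √(-2902/506 + 40582) = √((1/506)*(-2902) + 40582) = √(-1451/253 + 40582) = √(10265795/253) = √2597246135/253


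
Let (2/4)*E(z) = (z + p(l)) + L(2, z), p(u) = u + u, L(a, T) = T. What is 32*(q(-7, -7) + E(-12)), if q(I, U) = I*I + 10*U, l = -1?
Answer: -2336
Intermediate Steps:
p(u) = 2*u
E(z) = -4 + 4*z (E(z) = 2*((z + 2*(-1)) + z) = 2*((z - 2) + z) = 2*((-2 + z) + z) = 2*(-2 + 2*z) = -4 + 4*z)
q(I, U) = I**2 + 10*U
32*(q(-7, -7) + E(-12)) = 32*(((-7)**2 + 10*(-7)) + (-4 + 4*(-12))) = 32*((49 - 70) + (-4 - 48)) = 32*(-21 - 52) = 32*(-73) = -2336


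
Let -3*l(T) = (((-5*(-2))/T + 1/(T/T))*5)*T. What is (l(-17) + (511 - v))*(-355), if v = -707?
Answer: -1309595/3 ≈ -4.3653e+5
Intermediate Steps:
l(T) = -T*(5 + 50/T)/3 (l(T) = -((-5*(-2))/T + 1/(T/T))*5*T/3 = -(10/T + 1/1)*5*T/3 = -(10/T + 1*1)*5*T/3 = -(10/T + 1)*5*T/3 = -(1 + 10/T)*5*T/3 = -(5 + 50/T)*T/3 = -T*(5 + 50/T)/3)
(l(-17) + (511 - v))*(-355) = ((-50/3 - 5/3*(-17)) + (511 - 1*(-707)))*(-355) = ((-50/3 + 85/3) + (511 + 707))*(-355) = (35/3 + 1218)*(-355) = (3689/3)*(-355) = -1309595/3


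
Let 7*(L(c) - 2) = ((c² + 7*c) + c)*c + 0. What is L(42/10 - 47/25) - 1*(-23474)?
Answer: 2568555412/109375 ≈ 23484.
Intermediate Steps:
L(c) = 2 + c*(c² + 8*c)/7 (L(c) = 2 + (((c² + 7*c) + c)*c + 0)/7 = 2 + ((c² + 8*c)*c + 0)/7 = 2 + (c*(c² + 8*c) + 0)/7 = 2 + (c*(c² + 8*c))/7 = 2 + c*(c² + 8*c)/7)
L(42/10 - 47/25) - 1*(-23474) = (2 + (42/10 - 47/25)³/7 + 8*(42/10 - 47/25)²/7) - 1*(-23474) = (2 + (42*(⅒) - 47*1/25)³/7 + 8*(42*(⅒) - 47*1/25)²/7) + 23474 = (2 + (21/5 - 47/25)³/7 + 8*(21/5 - 47/25)²/7) + 23474 = (2 + (58/25)³/7 + 8*(58/25)²/7) + 23474 = (2 + (⅐)*(195112/15625) + (8/7)*(3364/625)) + 23474 = (2 + 195112/109375 + 26912/4375) + 23474 = 1086662/109375 + 23474 = 2568555412/109375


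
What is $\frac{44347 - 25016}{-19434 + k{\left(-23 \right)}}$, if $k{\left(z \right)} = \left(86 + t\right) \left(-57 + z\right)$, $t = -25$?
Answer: $- \frac{19331}{24314} \approx -0.79506$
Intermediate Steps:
$k{\left(z \right)} = -3477 + 61 z$ ($k{\left(z \right)} = \left(86 - 25\right) \left(-57 + z\right) = 61 \left(-57 + z\right) = -3477 + 61 z$)
$\frac{44347 - 25016}{-19434 + k{\left(-23 \right)}} = \frac{44347 - 25016}{-19434 + \left(-3477 + 61 \left(-23\right)\right)} = \frac{19331}{-19434 - 4880} = \frac{19331}{-24314} = 19331 \left(- \frac{1}{24314}\right) = - \frac{19331}{24314}$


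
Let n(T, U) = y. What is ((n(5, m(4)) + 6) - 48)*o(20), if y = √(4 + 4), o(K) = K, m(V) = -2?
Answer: -840 + 40*√2 ≈ -783.43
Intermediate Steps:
y = 2*√2 (y = √8 = 2*√2 ≈ 2.8284)
n(T, U) = 2*√2
((n(5, m(4)) + 6) - 48)*o(20) = ((2*√2 + 6) - 48)*20 = ((6 + 2*√2) - 48)*20 = (-42 + 2*√2)*20 = -840 + 40*√2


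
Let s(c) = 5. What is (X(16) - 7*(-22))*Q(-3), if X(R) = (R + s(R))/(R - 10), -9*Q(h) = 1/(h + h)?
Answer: 35/12 ≈ 2.9167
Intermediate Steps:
Q(h) = -1/(18*h) (Q(h) = -1/(9*(h + h)) = -1/(2*h)/9 = -1/(18*h))
X(R) = (5 + R)/(-10 + R) (X(R) = (R + 5)/(R - 10) = (5 + R)/(-10 + R))
(X(16) - 7*(-22))*Q(-3) = ((5 + 16)/(-10 + 16) - 7*(-22))*(-1/18/(-3)) = (21/6 + 154)*(-1/18*(-1/3)) = ((1/6)*21 + 154)*(1/54) = (7/2 + 154)*(1/54) = (315/2)*(1/54) = 35/12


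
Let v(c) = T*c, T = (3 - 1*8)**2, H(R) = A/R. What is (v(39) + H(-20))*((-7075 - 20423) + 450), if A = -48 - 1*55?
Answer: -132555486/5 ≈ -2.6511e+7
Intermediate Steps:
A = -103 (A = -48 - 55 = -103)
H(R) = -103/R
T = 25 (T = (3 - 8)**2 = (-5)**2 = 25)
v(c) = 25*c
(v(39) + H(-20))*((-7075 - 20423) + 450) = (25*39 - 103/(-20))*((-7075 - 20423) + 450) = (975 - 103*(-1/20))*(-27498 + 450) = (975 + 103/20)*(-27048) = (19603/20)*(-27048) = -132555486/5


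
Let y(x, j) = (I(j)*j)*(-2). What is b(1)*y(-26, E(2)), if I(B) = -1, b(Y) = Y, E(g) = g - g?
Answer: 0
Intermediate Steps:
E(g) = 0
y(x, j) = 2*j (y(x, j) = -j*(-2) = 2*j)
b(1)*y(-26, E(2)) = 1*(2*0) = 1*0 = 0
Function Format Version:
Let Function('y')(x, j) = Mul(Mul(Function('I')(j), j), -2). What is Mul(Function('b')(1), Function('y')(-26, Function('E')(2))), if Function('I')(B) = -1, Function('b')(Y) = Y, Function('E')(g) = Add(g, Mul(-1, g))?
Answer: 0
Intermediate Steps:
Function('E')(g) = 0
Function('y')(x, j) = Mul(2, j) (Function('y')(x, j) = Mul(Mul(-1, j), -2) = Mul(2, j))
Mul(Function('b')(1), Function('y')(-26, Function('E')(2))) = Mul(1, Mul(2, 0)) = Mul(1, 0) = 0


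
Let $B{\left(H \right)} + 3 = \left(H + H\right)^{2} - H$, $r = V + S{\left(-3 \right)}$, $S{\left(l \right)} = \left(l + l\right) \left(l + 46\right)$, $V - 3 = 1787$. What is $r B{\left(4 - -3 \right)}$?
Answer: $284952$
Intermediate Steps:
$V = 1790$ ($V = 3 + 1787 = 1790$)
$S{\left(l \right)} = 2 l \left(46 + l\right)$
$r = 1532$ ($r = 1790 + 2 \left(-3\right) \left(46 - 3\right) = 1790 + 2 \left(-3\right) 43 = 1790 - 258 = 1532$)
$B{\left(H \right)} = -3 - H + 4 H^{2}$ ($B{\left(H \right)} = -3 - \left(H - \left(H + H\right)^{2}\right) = -3 - \left(H - 4 H^{2}\right) = -3 + \left(4 H^{2} - H\right) = -3 + \left(- H + 4 H^{2}\right) = -3 - H + 4 H^{2}$)
$r B{\left(4 - -3 \right)} = 1532 \left(-3 - \left(4 - -3\right) + 4 \left(4 - -3\right)^{2}\right) = 1532 \left(-3 - \left(4 + 3\right) + 4 \left(4 + 3\right)^{2}\right) = 1532 \left(-3 - 7 + 4 \cdot 7^{2}\right) = 1532 \left(-3 - 7 + 4 \cdot 49\right) = 1532 \left(-3 - 7 + 196\right) = 1532 \cdot 186 = 284952$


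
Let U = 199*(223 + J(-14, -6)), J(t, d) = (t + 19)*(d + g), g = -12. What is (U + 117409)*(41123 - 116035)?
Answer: -10778038912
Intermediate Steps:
J(t, d) = (-12 + d)*(19 + t) (J(t, d) = (t + 19)*(d - 12) = (19 + t)*(-12 + d) = (-12 + d)*(19 + t))
U = 26467 (U = 199*(223 + (-228 - 12*(-14) + 19*(-6) - 6*(-14))) = 199*(223 + (-228 + 168 - 114 + 84)) = 199*(223 - 90) = 199*133 = 26467)
(U + 117409)*(41123 - 116035) = (26467 + 117409)*(41123 - 116035) = 143876*(-74912) = -10778038912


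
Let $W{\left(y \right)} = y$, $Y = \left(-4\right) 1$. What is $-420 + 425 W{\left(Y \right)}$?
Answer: $-2120$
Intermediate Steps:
$Y = -4$
$-420 + 425 W{\left(Y \right)} = -420 + 425 \left(-4\right) = -420 - 1700 = -2120$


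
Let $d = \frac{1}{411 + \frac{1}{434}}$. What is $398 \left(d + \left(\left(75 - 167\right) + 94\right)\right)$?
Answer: $\frac{142159232}{178375} \approx 796.97$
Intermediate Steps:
$d = \frac{434}{178375}$ ($d = \frac{1}{411 + \frac{1}{434}} = \frac{1}{\frac{178375}{434}} = \frac{434}{178375} \approx 0.0024331$)
$398 \left(d + \left(\left(75 - 167\right) + 94\right)\right) = 398 \left(\frac{434}{178375} + \left(\left(75 - 167\right) + 94\right)\right) = 398 \left(\frac{434}{178375} + \left(-92 + 94\right)\right) = 398 \left(\frac{434}{178375} + 2\right) = 398 \cdot \frac{357184}{178375} = \frac{142159232}{178375}$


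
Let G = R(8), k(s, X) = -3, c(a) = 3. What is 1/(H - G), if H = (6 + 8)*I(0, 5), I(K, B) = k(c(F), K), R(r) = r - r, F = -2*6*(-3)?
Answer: -1/42 ≈ -0.023810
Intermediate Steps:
F = 36 (F = -12*(-3) = 36)
R(r) = 0
I(K, B) = -3
H = -42 (H = (6 + 8)*(-3) = 14*(-3) = -42)
G = 0
1/(H - G) = 1/(-42 - 1*0) = 1/(-42 + 0) = 1/(-42) = -1/42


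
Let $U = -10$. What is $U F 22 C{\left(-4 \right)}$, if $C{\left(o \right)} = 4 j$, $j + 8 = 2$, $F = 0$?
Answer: $0$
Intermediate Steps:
$j = -6$ ($j = -8 + 2 = -6$)
$C{\left(o \right)} = -24$ ($C{\left(o \right)} = 4 \left(-6\right) = -24$)
$U F 22 C{\left(-4 \right)} = \left(-10\right) 0 \cdot 22 \left(-24\right) = 0 \cdot 22 \left(-24\right) = 0 \left(-24\right) = 0$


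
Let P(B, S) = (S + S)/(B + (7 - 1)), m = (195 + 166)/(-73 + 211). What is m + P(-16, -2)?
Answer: 2081/690 ≈ 3.0159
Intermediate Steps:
m = 361/138 ≈ 2.6159
P(B, S) = 2*S/(6 + B) (P(B, S) = (2*S)/(B + 6) = (2*S)/(6 + B) = 2*S/(6 + B))
m + P(-16, -2) = 361/138 + 2*(-2)/(6 - 16) = 361/138 + 2*(-2)/(-10) = 361/138 + 2*(-2)*(-⅒) = 361/138 + ⅖ = 2081/690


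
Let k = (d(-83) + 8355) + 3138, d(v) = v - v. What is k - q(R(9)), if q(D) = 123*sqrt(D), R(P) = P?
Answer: 11124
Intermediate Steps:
d(v) = 0
k = 11493 (k = (0 + 8355) + 3138 = 8355 + 3138 = 11493)
k - q(R(9)) = 11493 - 123*sqrt(9) = 11493 - 123*3 = 11493 - 1*369 = 11493 - 369 = 11124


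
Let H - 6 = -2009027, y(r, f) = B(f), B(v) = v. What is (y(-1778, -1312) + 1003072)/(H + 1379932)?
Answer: -1001760/629089 ≈ -1.5924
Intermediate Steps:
y(r, f) = f
H = -2009021 (H = 6 - 2009027 = -2009021)
(y(-1778, -1312) + 1003072)/(H + 1379932) = (-1312 + 1003072)/(-2009021 + 1379932) = 1001760/(-629089) = 1001760*(-1/629089) = -1001760/629089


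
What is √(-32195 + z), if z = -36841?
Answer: 2*I*√17259 ≈ 262.75*I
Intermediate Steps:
√(-32195 + z) = √(-32195 - 36841) = √(-69036) = 2*I*√17259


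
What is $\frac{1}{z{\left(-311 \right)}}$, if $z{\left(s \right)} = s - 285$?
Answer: $- \frac{1}{596} \approx -0.0016779$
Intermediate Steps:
$z{\left(s \right)} = -285 + s$
$\frac{1}{z{\left(-311 \right)}} = \frac{1}{-285 - 311} = \frac{1}{-596} = - \frac{1}{596}$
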